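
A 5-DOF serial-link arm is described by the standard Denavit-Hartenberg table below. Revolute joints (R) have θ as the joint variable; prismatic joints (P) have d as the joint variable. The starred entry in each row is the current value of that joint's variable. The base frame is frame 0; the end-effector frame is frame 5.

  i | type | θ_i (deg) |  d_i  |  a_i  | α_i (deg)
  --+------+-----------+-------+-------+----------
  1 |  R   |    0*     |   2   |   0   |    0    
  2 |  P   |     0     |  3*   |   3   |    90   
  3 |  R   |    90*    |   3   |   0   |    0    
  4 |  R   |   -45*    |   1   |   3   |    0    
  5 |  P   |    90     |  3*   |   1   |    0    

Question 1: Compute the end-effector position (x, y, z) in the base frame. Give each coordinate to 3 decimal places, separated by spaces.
after link 1: o_1 = (0.0000, 0.0000, 2.0000)
after link 2: o_2 = (3.0000, 0.0000, 5.0000)
after link 3: o_3 = (3.0000, -3.0000, 5.0000)
after link 4: o_4 = (5.1213, -4.0000, 7.1213)
after link 5: o_5 = (4.4142, -7.0000, 7.8284)

4.414 -7.000 7.828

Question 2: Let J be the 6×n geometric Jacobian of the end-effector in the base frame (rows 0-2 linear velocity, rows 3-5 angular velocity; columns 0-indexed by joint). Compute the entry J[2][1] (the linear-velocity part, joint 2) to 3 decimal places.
prismatic axis z_1 = (0.0000,0.0000,1.0000)
J_v[:, 1] = z_1; J_ω[:, 1] = (0,0,0)
entry J[2][1] = 1.0000

1.000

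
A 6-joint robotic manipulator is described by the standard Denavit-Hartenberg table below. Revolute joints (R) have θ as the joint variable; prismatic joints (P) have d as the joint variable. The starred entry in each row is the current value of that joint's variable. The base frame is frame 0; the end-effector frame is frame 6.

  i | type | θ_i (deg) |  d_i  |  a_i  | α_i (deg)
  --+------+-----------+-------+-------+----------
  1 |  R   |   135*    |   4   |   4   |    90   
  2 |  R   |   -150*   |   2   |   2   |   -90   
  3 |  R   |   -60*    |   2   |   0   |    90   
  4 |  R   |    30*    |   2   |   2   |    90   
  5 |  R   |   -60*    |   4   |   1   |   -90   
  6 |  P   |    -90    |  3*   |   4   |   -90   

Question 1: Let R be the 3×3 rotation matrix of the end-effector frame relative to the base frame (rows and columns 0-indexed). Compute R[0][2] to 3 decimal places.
End-effector z-axis (col 2 of R) = (0.4625,-0.5445,-0.6998)
R[0][2] = 0.4625

0.462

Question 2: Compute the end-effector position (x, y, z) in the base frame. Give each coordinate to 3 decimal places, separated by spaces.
after link 1: o_1 = (-2.8284, 2.8284, 4.0000)
after link 2: o_2 = (-0.1895, 3.0179, 3.0000)
after link 3: o_3 = (-0.8966, 3.7250, 1.2679)
after link 4: o_4 = (-0.0127, 6.3767, 0.8349)
after link 5: o_5 = (3.5116, 5.2198, 2.6352)
after link 6: o_6 = (7.9158, 7.0814, 4.0972)

7.916 7.081 4.097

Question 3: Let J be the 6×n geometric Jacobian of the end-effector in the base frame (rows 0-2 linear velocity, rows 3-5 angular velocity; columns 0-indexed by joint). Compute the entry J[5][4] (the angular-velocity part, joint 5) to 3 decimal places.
0.625

axis z_4 = (0.7655,-0.1531,0.6250); lever o_n−o_4 = (7.9285,0.7048,3.2623)
cross product → J_v[:, 4] = (-0.9399,2.4582,1.7533)
J_ω[:, 4] = z_4
entry J[5][4] = 0.6250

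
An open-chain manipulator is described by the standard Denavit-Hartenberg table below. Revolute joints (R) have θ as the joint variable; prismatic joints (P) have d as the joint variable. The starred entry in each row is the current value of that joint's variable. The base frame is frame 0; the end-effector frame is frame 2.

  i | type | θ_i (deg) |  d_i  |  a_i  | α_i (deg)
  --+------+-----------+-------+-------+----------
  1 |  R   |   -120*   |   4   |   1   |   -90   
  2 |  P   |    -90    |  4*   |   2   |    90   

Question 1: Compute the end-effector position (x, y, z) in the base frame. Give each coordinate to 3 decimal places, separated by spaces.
2.964 -2.866 6.000

after link 1: o_1 = (-0.5000, -0.8660, 4.0000)
after link 2: o_2 = (2.9641, -2.8660, 6.0000)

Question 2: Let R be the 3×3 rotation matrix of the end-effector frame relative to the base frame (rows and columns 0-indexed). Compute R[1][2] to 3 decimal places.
0.866

End-effector z-axis (col 2 of R) = (0.5000,0.8660,0.0000)
R[1][2] = 0.8660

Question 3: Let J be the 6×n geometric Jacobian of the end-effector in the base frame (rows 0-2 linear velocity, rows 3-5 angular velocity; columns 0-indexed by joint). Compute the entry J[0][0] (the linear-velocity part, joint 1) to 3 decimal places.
2.866

axis z_0 = ẑ; lever o_n−o_0 = (2.9641,-2.8660,6.0000)
cross product → J_v[:, 0] = (2.8660,2.9641,-0.0000)
J_ω[:, 0] = z_0
entry J[0][0] = 2.8660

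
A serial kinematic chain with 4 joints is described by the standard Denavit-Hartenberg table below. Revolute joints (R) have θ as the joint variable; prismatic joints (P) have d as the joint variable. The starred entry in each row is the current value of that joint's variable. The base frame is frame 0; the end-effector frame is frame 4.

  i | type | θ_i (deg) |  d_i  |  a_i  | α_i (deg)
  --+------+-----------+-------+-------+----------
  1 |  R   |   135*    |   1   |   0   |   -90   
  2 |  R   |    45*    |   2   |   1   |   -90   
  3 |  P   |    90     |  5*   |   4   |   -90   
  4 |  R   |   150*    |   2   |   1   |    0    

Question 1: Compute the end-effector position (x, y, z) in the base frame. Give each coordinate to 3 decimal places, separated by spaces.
after link 1: o_1 = (0.0000, 0.0000, 1.0000)
after link 2: o_2 = (-1.9142, -0.9142, 0.2929)
after link 3: o_3 = (3.4142, -0.5858, -3.2426)
after link 4: o_4 = (3.5518, -1.9482, -1.4749)

3.552 -1.948 -1.475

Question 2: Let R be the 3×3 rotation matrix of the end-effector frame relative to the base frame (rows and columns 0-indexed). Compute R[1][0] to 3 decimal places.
End-effector x-axis (col 0 of R) = (-0.8624,-0.3624,0.3536)
R[1][0] = -0.3624

-0.362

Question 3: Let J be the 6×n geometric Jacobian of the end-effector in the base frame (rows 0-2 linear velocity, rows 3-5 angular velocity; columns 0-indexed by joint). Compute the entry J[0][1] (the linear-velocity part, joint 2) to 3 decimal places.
axis z_1 = (-0.7071,-0.7071,0.0000); lever o_n−o_1 = (3.5518,-1.9482,-2.4749)
cross product → J_v[:, 1] = (1.7500,-1.7500,3.8891)
J_ω[:, 1] = z_1
entry J[0][1] = 1.7500

1.750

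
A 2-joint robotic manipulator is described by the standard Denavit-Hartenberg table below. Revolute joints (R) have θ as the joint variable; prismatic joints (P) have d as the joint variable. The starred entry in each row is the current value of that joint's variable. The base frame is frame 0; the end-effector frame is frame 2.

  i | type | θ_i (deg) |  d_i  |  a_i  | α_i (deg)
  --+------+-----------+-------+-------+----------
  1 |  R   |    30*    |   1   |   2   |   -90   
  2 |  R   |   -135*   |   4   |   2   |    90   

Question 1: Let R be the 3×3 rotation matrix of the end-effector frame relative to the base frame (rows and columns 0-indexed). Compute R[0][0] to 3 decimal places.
-0.612

End-effector x-axis (col 0 of R) = (-0.6124,-0.3536,0.7071)
R[0][0] = -0.6124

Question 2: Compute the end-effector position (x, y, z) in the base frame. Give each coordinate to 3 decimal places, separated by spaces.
after link 1: o_1 = (1.7321, 1.0000, 1.0000)
after link 2: o_2 = (-1.4927, 3.7570, 2.4142)

-1.493 3.757 2.414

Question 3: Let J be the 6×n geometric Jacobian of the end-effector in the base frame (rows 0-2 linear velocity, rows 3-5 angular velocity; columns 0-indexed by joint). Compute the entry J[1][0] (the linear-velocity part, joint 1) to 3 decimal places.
-1.493

axis z_0 = ẑ; lever o_n−o_0 = (-1.4927,3.7570,2.4142)
cross product → J_v[:, 0] = (-3.7570,-1.4927,0.0000)
J_ω[:, 0] = z_0
entry J[1][0] = -1.4927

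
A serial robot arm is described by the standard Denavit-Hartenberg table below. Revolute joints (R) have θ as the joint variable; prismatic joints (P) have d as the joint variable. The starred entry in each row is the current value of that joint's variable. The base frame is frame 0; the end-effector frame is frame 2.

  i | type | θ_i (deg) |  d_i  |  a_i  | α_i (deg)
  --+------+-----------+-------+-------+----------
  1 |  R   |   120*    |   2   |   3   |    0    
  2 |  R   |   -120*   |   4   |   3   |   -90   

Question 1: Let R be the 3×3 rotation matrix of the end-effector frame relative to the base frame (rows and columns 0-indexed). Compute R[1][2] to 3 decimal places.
1.000

End-effector z-axis (col 2 of R) = (0.0000,1.0000,0.0000)
R[1][2] = 1.0000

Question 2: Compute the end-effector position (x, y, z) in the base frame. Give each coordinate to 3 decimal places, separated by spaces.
1.500 2.598 6.000

after link 1: o_1 = (-1.5000, 2.5981, 2.0000)
after link 2: o_2 = (1.5000, 2.5981, 6.0000)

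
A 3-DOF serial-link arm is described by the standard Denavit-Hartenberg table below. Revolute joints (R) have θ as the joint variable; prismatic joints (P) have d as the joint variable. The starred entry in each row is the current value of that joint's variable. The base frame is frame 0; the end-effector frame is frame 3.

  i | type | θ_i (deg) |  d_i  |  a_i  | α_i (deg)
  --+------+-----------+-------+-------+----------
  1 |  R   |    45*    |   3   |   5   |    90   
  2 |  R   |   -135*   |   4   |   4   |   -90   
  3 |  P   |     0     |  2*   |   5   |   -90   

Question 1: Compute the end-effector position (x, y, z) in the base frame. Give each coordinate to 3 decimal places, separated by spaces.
after link 1: o_1 = (3.5355, 3.5355, 3.0000)
after link 2: o_2 = (4.3640, -1.2929, 0.1716)
after link 3: o_3 = (2.8640, -2.7929, -4.7782)

2.864 -2.793 -4.778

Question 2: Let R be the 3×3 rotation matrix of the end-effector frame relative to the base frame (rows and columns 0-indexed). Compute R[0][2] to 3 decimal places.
-0.707

End-effector z-axis (col 2 of R) = (-0.7071,0.7071,-0.0000)
R[0][2] = -0.7071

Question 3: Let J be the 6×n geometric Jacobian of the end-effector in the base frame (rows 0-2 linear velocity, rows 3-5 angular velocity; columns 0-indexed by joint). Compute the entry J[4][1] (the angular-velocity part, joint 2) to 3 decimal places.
-0.707

axis z_1 = (0.7071,-0.7071,0.0000); lever o_n−o_1 = (-0.6716,-6.3284,-7.7782)
cross product → J_v[:, 1] = (5.5000,5.5000,-4.9497)
J_ω[:, 1] = z_1
entry J[4][1] = -0.7071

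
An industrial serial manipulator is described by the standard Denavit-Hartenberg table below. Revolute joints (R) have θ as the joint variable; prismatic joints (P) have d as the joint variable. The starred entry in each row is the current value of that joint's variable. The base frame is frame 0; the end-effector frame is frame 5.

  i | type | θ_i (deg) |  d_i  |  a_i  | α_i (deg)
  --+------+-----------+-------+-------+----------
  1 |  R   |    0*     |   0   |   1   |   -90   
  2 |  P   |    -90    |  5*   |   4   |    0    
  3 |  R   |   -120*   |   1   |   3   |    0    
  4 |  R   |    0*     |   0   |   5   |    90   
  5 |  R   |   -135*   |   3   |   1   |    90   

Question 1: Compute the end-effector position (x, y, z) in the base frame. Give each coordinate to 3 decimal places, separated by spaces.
after link 1: o_1 = (1.0000, 0.0000, 0.0000)
after link 2: o_2 = (1.0000, 5.0000, 4.0000)
after link 3: o_3 = (-1.5981, 6.0000, 2.5000)
after link 4: o_4 = (-5.9282, 6.0000, 0.0000)
after link 5: o_5 = (-3.8158, 5.2929, -2.2445)

-3.816 5.293 -2.245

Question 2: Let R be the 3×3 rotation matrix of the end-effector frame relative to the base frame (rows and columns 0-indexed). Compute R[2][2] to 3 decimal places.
0.354

End-effector z-axis (col 2 of R) = (0.6124,0.7071,0.3536)
R[2][2] = 0.3536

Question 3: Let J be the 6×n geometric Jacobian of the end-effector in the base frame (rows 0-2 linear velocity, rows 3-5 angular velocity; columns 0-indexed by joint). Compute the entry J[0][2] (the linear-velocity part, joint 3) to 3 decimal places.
-6.245

axis z_2 = (0.0000,1.0000,0.0000); lever o_n−o_2 = (-4.8158,0.2929,-6.2445)
cross product → J_v[:, 2] = (-6.2445,-0.0000,4.8158)
J_ω[:, 2] = z_2
entry J[0][2] = -6.2445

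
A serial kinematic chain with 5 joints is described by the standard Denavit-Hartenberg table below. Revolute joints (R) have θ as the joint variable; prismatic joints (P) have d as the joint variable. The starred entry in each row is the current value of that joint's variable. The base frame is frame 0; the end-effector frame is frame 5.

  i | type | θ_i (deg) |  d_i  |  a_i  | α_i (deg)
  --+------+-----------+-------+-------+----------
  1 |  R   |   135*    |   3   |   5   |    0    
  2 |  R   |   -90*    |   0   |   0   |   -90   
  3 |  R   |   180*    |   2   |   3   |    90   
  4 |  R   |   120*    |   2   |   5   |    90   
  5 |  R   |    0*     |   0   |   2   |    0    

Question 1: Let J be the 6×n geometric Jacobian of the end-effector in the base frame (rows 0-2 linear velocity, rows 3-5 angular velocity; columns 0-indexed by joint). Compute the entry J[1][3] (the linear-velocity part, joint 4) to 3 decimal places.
1.812

axis z_3 = (0.0000,0.0000,-1.0000); lever o_n−o_3 = (-1.8117,6.7615,-2.0000)
cross product → J_v[:, 3] = (6.7615,1.8117,0.0000)
J_ω[:, 3] = z_3
entry J[1][3] = 1.8117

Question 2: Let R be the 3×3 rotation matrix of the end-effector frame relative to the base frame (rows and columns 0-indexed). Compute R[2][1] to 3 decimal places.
-1.000

End-effector y-axis (col 1 of R) = (0.0000,0.0000,-1.0000)
R[2][1] = -1.0000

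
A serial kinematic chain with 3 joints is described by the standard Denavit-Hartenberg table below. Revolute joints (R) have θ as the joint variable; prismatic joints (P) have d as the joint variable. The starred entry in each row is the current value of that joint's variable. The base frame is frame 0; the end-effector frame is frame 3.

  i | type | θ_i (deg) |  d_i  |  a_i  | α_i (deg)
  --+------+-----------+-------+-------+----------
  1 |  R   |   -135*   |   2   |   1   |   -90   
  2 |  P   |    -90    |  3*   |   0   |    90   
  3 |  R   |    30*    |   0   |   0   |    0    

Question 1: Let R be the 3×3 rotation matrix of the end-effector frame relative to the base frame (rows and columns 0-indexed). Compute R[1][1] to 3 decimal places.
End-effector y-axis (col 1 of R) = (0.6124,-0.6124,-0.5000)
R[1][1] = -0.6124

-0.612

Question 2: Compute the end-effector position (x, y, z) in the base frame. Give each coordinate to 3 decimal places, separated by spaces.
1.414 -2.828 2.000

after link 1: o_1 = (-0.7071, -0.7071, 2.0000)
after link 2: o_2 = (1.4142, -2.8284, 2.0000)
after link 3: o_3 = (1.4142, -2.8284, 2.0000)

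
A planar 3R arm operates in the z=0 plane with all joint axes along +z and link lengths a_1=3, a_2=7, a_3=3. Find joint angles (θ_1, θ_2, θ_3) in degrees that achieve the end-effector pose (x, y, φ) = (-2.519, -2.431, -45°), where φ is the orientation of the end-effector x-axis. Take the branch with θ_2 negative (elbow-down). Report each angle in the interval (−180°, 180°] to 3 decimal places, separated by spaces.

-45.005 -149.996 150.001

wrist centre = target − a_3·(cos φ, sin φ) = (-4.6403, -0.3097)
cos θ_2 = (21.6285−3²−7²)/(2·3·7) = -0.8660; θ_2 = -149.9958° (elbow-down)
β = atan2(-0.3097,-4.6403) = -176.1819°; ψ = atan2(-3.5004,-3.0619) = -131.1769°
θ_1 = β − ψ = -45.0050°
θ_3 = φ − θ_1 − θ_2 = 150.0008° (wrapped to (-180°,180°])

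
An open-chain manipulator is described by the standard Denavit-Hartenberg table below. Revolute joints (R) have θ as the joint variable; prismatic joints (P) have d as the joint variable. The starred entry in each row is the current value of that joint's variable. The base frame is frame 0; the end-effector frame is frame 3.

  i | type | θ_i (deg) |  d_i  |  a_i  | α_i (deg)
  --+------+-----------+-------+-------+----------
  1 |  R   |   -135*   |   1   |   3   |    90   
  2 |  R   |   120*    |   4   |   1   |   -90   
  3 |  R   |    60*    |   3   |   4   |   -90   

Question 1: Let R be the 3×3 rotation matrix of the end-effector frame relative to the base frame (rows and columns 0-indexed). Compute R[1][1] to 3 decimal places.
-0.612

End-effector y-axis (col 1 of R) = (-0.6124,-0.6124,0.5000)
R[1][1] = -0.6124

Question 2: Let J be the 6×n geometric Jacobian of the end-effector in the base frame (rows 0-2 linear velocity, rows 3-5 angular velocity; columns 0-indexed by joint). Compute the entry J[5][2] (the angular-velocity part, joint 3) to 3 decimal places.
axis z_2 = (0.6124,0.6124,-0.5000); lever o_n−o_2 = (4.9937,0.0947,0.2321)
cross product → J_v[:, 2] = (0.1895,-2.6390,-3.0000)
J_ω[:, 2] = z_2
entry J[5][2] = -0.5000

-0.500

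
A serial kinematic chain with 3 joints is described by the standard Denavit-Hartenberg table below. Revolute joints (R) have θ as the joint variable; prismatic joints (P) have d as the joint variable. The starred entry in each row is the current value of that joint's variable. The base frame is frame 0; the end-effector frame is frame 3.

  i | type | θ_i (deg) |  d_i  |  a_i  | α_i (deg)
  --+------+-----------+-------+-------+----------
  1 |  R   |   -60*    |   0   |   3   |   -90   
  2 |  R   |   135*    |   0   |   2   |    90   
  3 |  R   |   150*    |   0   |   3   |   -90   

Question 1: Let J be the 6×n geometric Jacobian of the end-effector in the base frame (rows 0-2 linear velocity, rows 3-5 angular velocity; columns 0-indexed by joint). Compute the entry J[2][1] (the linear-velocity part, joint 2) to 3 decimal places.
axis z_1 = (0.8660,0.5000,0.0000); lever o_n−o_1 = (1.5105,0.3838,0.4229)
cross product → J_v[:, 1] = (0.2115,-0.3662,-0.4229)
J_ω[:, 1] = z_1
entry J[2][1] = -0.4229

-0.423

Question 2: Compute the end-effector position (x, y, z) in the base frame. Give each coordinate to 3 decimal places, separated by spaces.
after link 1: o_1 = (1.5000, -2.5981, 0.0000)
after link 2: o_2 = (0.7929, -1.3733, -1.4142)
after link 3: o_3 = (3.0105, -2.2143, 0.4229)

3.010 -2.214 0.423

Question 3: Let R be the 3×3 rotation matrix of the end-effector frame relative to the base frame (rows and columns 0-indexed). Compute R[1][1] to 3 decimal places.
End-effector y-axis (col 1 of R) = (-0.3536,0.6124,0.7071)
R[1][1] = 0.6124

0.612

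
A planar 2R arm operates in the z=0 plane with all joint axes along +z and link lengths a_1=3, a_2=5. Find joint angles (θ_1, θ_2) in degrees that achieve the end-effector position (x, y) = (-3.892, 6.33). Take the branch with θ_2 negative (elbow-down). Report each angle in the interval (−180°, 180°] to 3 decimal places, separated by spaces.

149.992 -44.991

cos θ_2 = (55.2166−3²−5²)/(2·3·5) = 0.7072; θ_2 = -44.9909° (elbow-down)
β = atan2(6.3300,-3.8920) = 121.5853°; ψ = atan2(-3.5350,6.5361) = -28.4062°
θ_1 = β − ψ = 149.9915°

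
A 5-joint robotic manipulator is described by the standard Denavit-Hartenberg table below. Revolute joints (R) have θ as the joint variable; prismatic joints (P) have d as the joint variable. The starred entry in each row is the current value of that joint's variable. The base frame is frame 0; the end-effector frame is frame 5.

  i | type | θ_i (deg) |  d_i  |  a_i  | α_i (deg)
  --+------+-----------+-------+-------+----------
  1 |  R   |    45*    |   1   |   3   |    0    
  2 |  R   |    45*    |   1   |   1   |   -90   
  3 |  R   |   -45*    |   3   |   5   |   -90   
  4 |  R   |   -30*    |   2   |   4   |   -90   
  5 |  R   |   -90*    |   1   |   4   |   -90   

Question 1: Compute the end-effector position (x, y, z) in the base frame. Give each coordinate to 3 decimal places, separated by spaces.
-2.013 13.703 4.096

after link 1: o_1 = (2.1213, 2.1213, 1.0000)
after link 2: o_2 = (2.1213, 3.1213, 2.0000)
after link 3: o_3 = (-0.8787, 6.6569, 5.5355)
after link 4: o_4 = (-2.8787, 10.5206, 6.5708)
after link 5: o_5 = (-2.0127, 13.7025, 4.0959)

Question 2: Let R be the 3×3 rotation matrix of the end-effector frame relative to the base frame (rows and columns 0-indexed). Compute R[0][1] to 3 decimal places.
End-effector y-axis (col 1 of R) = (-0.8660,-0.3536,-0.3536)
R[0][1] = -0.8660

-0.866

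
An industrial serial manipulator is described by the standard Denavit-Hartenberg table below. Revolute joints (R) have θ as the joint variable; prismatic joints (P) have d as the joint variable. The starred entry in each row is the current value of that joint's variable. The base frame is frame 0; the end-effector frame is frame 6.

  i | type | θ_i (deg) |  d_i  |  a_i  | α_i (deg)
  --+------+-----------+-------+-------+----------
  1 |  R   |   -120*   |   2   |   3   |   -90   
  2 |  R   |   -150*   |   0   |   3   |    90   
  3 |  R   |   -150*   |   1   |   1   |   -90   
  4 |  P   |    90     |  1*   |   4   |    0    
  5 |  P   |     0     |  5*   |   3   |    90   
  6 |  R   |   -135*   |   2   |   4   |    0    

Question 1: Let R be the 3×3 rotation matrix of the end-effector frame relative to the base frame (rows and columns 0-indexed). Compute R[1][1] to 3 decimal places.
End-effector y-axis (col 1 of R) = (0.2005,-0.8775,0.4356)
R[1][1] = -0.8775

-0.878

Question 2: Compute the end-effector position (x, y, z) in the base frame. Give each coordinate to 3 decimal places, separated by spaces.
after link 1: o_1 = (-1.5000, -2.5981, 2.0000)
after link 2: o_2 = (-0.2010, -0.3481, 3.5000)
after link 3: o_3 = (-0.7590, -0.3146, 2.2010)
after link 4: o_4 = (-2.2925, -1.2386, 5.9151)
after link 5: o_5 = (-5.7099, 1.5024, 9.7631)
after link 6: o_6 = (-5.1099, -0.3573, 5.7405)

-5.110 -0.357 5.741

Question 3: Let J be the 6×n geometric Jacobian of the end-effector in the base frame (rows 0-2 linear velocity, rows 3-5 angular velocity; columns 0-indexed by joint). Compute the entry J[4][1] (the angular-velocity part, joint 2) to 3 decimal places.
-0.500

axis z_1 = (0.8660,-0.5000,0.0000); lever o_n−o_1 = (-3.6099,2.2408,3.7405)
cross product → J_v[:, 1] = (-1.8703,-3.2394,0.1356)
J_ω[:, 1] = z_1
entry J[4][1] = -0.5000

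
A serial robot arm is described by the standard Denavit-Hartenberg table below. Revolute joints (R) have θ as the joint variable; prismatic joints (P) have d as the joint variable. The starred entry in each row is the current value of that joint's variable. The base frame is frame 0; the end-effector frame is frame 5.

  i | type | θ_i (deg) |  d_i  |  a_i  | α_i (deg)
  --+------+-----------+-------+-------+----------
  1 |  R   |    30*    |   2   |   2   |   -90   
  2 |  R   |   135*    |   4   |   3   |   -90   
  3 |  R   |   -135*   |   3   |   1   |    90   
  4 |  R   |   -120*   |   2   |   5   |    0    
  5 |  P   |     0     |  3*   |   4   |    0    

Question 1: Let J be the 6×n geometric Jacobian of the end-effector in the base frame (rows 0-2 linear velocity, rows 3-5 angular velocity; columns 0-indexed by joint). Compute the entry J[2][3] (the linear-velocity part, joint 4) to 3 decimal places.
0.715

axis z_3 = (0.7866,-0.3624,0.5000); lever o_n−o_3 = (8.3482,-2.9369,-5.2614)
cross product → J_v[:, 3] = (3.3750,8.3125,0.7151)
J_ω[:, 3] = z_3
entry J[2][3] = 0.7151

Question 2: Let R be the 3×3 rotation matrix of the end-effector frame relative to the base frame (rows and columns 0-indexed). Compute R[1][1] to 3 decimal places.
0.924

End-effector y-axis (col 1 of R) = (0.3750,0.9236,0.0795)
R[1][1] = 0.9236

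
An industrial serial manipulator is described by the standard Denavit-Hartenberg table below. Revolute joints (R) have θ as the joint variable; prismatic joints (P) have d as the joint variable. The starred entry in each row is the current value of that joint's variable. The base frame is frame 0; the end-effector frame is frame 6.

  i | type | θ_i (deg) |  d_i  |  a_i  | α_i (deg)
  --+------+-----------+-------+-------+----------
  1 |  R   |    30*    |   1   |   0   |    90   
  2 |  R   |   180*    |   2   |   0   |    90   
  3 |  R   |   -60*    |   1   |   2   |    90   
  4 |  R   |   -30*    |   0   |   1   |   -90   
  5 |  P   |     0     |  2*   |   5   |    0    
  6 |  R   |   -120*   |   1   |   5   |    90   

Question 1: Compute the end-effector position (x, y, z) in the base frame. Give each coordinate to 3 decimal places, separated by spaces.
-2.491 5.283 2.848

after link 1: o_1 = (0.0000, 0.0000, 1.0000)
after link 2: o_2 = (1.0000, -1.7321, 1.0000)
after link 3: o_3 = (-0.7321, -0.7321, 2.0000)
after link 4: o_4 = (-1.4821, -0.2990, 1.5000)
after link 5: o_5 = (-6.0981, 2.3660, 0.7321)
after link 6: o_6 = (-2.4910, 5.2835, 2.8481)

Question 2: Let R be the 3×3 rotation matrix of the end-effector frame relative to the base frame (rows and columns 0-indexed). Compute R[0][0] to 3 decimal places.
0.808

End-effector x-axis (col 0 of R) = (0.8080,0.5335,0.2500)
R[0][0] = 0.8080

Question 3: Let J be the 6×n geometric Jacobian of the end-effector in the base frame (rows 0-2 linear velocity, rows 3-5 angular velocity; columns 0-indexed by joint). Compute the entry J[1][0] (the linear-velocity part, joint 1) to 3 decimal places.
-2.491

axis z_0 = ẑ; lever o_n−o_0 = (-2.4910,5.2835,2.8481)
cross product → J_v[:, 0] = (-5.2835,-2.4910,0.0000)
J_ω[:, 0] = z_0
entry J[1][0] = -2.4910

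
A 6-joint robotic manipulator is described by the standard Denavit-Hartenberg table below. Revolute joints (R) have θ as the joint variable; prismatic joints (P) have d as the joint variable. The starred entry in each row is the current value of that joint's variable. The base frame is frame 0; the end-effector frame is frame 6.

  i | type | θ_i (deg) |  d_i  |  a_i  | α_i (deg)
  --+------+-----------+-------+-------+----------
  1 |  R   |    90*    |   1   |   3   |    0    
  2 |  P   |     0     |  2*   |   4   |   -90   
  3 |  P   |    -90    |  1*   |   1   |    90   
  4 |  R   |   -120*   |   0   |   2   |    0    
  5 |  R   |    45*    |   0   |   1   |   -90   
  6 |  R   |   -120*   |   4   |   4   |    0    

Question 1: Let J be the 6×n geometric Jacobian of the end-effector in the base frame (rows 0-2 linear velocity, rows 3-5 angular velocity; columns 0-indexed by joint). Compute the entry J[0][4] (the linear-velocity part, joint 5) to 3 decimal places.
-3.605

axis z_4 = (-0.0000,-1.0000,0.0000); lever o_n−o_4 = (-2.0012,-3.4641,3.6049)
cross product → J_v[:, 4] = (-3.6049,0.0000,-2.0012)
J_ω[:, 4] = z_4
entry J[0][4] = -3.6049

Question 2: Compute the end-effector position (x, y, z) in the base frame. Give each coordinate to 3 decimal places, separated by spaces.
-1.269 3.536 6.605

after link 1: o_1 = (0.0000, 3.0000, 1.0000)
after link 2: o_2 = (0.0000, 7.0000, 3.0000)
after link 3: o_3 = (-1.0000, 7.0000, 4.0000)
after link 4: o_4 = (0.7321, 7.0000, 3.0000)
after link 5: o_5 = (1.6980, 7.0000, 3.2588)
after link 6: o_6 = (-1.2692, 3.5359, 6.6049)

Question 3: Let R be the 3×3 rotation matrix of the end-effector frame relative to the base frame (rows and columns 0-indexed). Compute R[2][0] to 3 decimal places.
-0.129

End-effector x-axis (col 0 of R) = (-0.4830,-0.8660,-0.1294)
R[2][0] = -0.1294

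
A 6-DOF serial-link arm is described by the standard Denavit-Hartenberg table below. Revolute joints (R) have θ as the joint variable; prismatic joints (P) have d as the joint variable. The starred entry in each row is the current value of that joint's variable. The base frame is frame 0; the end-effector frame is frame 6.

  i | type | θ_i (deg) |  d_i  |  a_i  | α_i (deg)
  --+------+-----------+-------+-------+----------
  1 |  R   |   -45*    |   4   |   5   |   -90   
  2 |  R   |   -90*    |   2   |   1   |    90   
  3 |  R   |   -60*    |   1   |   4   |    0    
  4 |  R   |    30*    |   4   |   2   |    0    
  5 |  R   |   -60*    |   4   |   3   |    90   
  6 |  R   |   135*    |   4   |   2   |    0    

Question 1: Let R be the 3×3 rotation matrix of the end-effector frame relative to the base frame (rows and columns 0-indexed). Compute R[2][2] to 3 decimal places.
End-effector z-axis (col 2 of R) = (-0.0000,0.0000,-1.0000)
R[2][2] = -1.0000

-1.000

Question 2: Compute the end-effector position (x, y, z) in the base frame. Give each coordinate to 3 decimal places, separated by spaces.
after link 1: o_1 = (3.5355, -3.5355, 4.0000)
after link 2: o_2 = (4.9497, -2.1213, 5.0000)
after link 3: o_3 = (1.7932, -3.8637, 7.0000)
after link 4: o_4 = (-1.7424, -1.7424, 8.7321)
after link 5: o_5 = (-6.6921, -1.0353, 8.7321)
after link 6: o_6 = (-6.6921, 0.9647, 4.7321)

-6.692 0.965 4.732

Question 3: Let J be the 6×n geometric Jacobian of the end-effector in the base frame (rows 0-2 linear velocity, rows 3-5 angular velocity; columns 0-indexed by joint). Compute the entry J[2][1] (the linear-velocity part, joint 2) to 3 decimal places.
axis z_1 = (0.7071,0.7071,0.0000); lever o_n−o_1 = (-10.2277,4.5003,0.7321)
cross product → J_v[:, 1] = (0.5176,-0.5176,10.4142)
J_ω[:, 1] = z_1
entry J[2][1] = 10.4142

10.414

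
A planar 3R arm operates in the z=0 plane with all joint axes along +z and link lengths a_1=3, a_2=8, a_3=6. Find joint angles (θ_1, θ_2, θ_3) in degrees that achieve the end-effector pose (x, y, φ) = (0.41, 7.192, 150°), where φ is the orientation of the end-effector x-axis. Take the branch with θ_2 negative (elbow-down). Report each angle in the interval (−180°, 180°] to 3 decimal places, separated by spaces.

134.998 -119.998 135.000

wrist centre = target − a_3·(cos φ, sin φ) = (5.6062, 4.1920)
cos θ_2 = (49.0018−3²−8²)/(2·3·8) = -0.5000; θ_2 = -119.9975° (elbow-down)
β = atan2(4.1920,5.6062) = 36.7873°; ψ = atan2(-6.9284,-0.9997) = -98.2106°
θ_1 = β − ψ = 134.9979°
θ_3 = φ − θ_1 − θ_2 = 134.9996° (wrapped to (-180°,180°])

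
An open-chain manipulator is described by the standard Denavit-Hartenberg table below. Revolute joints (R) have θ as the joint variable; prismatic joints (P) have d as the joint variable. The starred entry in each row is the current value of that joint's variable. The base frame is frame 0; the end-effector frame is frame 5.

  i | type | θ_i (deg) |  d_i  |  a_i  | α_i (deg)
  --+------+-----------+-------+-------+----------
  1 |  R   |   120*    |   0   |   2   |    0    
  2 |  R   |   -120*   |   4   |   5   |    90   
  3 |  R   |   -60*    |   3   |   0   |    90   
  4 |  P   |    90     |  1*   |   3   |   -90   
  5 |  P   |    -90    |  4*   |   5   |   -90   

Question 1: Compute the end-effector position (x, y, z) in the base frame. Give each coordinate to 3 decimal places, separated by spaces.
-3.196 -4.268 4.464

after link 1: o_1 = (-1.0000, 1.7321, 0.0000)
after link 2: o_2 = (4.0000, 1.7321, 4.0000)
after link 3: o_3 = (4.0000, -1.2679, 4.0000)
after link 4: o_4 = (3.1340, -4.2679, 3.5000)
after link 5: o_5 = (-3.1962, -4.2679, 4.4641)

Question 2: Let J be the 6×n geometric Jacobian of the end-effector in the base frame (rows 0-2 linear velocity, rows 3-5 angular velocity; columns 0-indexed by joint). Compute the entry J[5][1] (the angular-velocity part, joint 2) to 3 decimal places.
1.000

axis z_1 = (0.0000,0.0000,1.0000); lever o_n−o_1 = (-2.1962,-6.0000,4.4641)
cross product → J_v[:, 1] = (6.0000,-2.1962,0.0000)
J_ω[:, 1] = z_1
entry J[5][1] = 1.0000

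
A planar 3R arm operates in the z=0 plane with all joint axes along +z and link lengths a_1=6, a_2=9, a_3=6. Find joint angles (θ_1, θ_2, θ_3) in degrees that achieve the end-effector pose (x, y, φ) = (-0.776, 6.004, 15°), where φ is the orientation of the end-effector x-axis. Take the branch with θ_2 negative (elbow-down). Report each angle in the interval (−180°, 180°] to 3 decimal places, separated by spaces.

wrist centre = target − a_3·(cos φ, sin φ) = (-6.5716, 4.4511)
cos θ_2 = (62.9975−6²−9²)/(2·6·9) = -0.5000; θ_2 = -120.0015° (elbow-down)
β = atan2(4.4511,-6.5716) = 145.8892°; ψ = atan2(-7.7941,1.4998) = -79.1079°
θ_1 = β − ψ = 224.9971°
θ_3 = φ − θ_1 − θ_2 = -89.9956° (wrapped to (-180°,180°])

-135.003 -120.002 -89.996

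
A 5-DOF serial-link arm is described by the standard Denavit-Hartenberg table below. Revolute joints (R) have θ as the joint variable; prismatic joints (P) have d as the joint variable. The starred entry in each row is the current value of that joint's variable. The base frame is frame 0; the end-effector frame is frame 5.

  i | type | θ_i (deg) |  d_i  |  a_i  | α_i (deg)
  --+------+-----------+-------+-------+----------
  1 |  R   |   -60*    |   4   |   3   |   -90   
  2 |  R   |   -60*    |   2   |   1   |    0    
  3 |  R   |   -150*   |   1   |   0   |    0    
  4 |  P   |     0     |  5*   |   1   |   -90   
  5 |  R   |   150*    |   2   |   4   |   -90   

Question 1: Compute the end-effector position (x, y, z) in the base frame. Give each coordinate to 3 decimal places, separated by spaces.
after link 1: o_1 = (1.5000, -2.5981, 4.0000)
after link 2: o_2 = (3.4821, -2.0311, 4.8660)
after link 3: o_3 = (4.3481, -1.5311, 4.8660)
after link 4: o_4 = (8.2452, 1.7189, 4.3660)
after link 5: o_5 = (7.5131, -1.0131, 7.8301)

7.513 -1.013 7.830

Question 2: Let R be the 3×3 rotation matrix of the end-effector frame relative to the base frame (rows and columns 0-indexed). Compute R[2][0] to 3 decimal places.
End-effector x-axis (col 0 of R) = (-0.0580,-0.8995,0.4330)
R[2][0] = 0.4330

0.433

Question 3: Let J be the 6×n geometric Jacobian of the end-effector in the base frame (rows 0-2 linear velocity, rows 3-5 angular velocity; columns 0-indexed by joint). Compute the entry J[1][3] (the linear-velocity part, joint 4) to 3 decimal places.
prismatic axis z_3 = (0.8660,0.5000,0.0000)
J_v[:, 3] = z_3; J_ω[:, 3] = (0,0,0)
entry J[1][3] = 0.5000

0.500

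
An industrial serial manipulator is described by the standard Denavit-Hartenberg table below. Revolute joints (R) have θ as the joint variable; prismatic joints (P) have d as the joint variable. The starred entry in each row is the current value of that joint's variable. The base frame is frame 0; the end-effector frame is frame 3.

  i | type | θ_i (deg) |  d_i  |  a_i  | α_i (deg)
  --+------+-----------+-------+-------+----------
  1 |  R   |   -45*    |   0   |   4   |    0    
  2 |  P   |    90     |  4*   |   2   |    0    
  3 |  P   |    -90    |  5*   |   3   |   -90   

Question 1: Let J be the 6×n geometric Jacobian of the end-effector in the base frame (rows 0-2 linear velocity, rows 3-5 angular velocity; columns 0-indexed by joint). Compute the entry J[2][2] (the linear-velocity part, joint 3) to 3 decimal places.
1.000

prismatic axis z_2 = (0.0000,0.0000,1.0000)
J_v[:, 2] = z_2; J_ω[:, 2] = (0,0,0)
entry J[2][2] = 1.0000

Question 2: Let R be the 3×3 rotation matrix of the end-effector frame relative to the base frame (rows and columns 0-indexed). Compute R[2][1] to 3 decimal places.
-1.000

End-effector y-axis (col 1 of R) = (0.0000,0.0000,-1.0000)
R[2][1] = -1.0000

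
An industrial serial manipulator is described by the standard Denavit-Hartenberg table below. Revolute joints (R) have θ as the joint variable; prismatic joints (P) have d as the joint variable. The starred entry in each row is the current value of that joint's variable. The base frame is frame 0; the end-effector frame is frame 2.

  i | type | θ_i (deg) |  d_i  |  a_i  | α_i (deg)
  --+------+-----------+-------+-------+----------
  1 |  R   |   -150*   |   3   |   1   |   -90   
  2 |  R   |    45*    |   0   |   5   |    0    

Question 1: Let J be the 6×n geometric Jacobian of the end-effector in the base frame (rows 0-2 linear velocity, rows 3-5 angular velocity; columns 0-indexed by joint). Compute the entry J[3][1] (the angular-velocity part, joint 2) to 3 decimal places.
0.500

axis z_1 = (0.5000,-0.8660,0.0000); lever o_n−o_1 = (-3.0619,-1.7678,-3.5355)
cross product → J_v[:, 1] = (3.0619,1.7678,-3.5355)
J_ω[:, 1] = z_1
entry J[3][1] = 0.5000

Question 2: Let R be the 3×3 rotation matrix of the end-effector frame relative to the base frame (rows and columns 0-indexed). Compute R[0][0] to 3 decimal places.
End-effector x-axis (col 0 of R) = (-0.6124,-0.3536,-0.7071)
R[0][0] = -0.6124

-0.612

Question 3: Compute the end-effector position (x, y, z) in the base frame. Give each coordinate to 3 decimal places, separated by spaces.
after link 1: o_1 = (-0.8660, -0.5000, 3.0000)
after link 2: o_2 = (-3.9279, -2.2678, -0.5355)

-3.928 -2.268 -0.536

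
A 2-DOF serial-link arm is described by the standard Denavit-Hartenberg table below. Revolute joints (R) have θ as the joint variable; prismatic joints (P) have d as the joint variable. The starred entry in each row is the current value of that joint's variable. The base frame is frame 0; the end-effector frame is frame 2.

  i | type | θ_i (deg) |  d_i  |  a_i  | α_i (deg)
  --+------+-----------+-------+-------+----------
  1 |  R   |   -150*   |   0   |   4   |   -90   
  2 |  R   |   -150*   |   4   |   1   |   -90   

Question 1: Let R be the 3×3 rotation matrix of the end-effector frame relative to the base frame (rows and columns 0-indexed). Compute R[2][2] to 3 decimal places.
0.866

End-effector z-axis (col 2 of R) = (-0.4330,-0.2500,0.8660)
R[2][2] = 0.8660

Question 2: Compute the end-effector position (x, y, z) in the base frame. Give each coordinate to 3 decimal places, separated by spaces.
after link 1: o_1 = (-3.4641, -2.0000, 0.0000)
after link 2: o_2 = (-0.7141, -5.0311, 0.5000)

-0.714 -5.031 0.500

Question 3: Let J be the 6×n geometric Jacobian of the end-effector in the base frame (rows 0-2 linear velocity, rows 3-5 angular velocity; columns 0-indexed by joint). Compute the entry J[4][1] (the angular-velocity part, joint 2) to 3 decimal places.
-0.866

axis z_1 = (0.5000,-0.8660,0.0000); lever o_n−o_1 = (2.7500,-3.0311,0.5000)
cross product → J_v[:, 1] = (-0.4330,-0.2500,0.8660)
J_ω[:, 1] = z_1
entry J[4][1] = -0.8660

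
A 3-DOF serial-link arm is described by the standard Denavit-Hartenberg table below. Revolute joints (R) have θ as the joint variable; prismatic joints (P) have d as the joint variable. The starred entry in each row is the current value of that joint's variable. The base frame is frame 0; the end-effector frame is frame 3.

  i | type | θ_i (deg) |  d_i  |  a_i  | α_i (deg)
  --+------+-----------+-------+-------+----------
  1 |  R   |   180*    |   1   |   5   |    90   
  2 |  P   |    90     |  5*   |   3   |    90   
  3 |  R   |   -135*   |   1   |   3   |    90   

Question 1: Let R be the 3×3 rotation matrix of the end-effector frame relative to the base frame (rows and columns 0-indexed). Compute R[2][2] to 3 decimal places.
End-effector z-axis (col 2 of R) = (0.0000,0.7071,-0.7071)
R[2][2] = -0.7071

-0.707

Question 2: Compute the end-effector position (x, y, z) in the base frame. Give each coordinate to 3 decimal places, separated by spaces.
after link 1: o_1 = (-5.0000, 0.0000, 1.0000)
after link 2: o_2 = (-5.0000, 5.0000, 4.0000)
after link 3: o_3 = (-6.0000, 2.8787, 1.8787)

-6.000 2.879 1.879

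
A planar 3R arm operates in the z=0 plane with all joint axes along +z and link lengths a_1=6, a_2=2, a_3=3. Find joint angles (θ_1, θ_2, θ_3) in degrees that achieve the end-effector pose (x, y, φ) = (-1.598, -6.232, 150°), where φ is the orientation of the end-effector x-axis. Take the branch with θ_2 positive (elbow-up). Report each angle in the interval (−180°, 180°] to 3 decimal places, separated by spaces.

wrist centre = target − a_3·(cos φ, sin φ) = (1.0001, -7.7320)
cos θ_2 = (60.7840−6²−2²)/(2·6·2) = 0.8660; θ_2 = 30.0030° (elbow-up)
β = atan2(-7.7320,1.0001) = -82.6301°; ψ = atan2(1.0001,7.7320) = 7.3700°
θ_1 = β − ψ = -90.0001°
θ_3 = φ − θ_1 − θ_2 = -150.0029° (wrapped to (-180°,180°])

-90.000 30.003 -150.003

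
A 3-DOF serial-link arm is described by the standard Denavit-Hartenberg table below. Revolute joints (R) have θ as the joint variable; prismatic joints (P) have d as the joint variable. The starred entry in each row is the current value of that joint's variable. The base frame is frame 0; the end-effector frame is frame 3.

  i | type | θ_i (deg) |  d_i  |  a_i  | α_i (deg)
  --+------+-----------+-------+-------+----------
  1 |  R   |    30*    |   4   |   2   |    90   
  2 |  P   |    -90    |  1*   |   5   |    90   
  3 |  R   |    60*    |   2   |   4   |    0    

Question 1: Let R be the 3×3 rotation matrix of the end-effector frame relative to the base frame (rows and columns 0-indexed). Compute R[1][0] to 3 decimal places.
End-effector x-axis (col 0 of R) = (0.4330,-0.7500,-0.5000)
R[1][0] = -0.7500

-0.750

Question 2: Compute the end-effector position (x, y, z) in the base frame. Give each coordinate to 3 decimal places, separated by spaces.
after link 1: o_1 = (1.7321, 1.0000, 4.0000)
after link 2: o_2 = (2.2321, 0.1340, -1.0000)
after link 3: o_3 = (2.2321, -3.8660, -3.0000)

2.232 -3.866 -3.000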